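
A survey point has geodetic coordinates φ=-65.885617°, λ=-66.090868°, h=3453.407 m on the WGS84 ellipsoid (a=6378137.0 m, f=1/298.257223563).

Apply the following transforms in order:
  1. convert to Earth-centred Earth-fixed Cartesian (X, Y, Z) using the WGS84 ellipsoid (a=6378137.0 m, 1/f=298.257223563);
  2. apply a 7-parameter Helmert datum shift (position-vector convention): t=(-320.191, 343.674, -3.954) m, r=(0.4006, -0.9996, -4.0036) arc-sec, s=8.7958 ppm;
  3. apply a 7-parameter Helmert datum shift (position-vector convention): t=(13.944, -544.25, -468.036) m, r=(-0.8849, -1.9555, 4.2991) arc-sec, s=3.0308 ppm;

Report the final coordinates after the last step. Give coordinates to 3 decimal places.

X=1059439.520 m, Y=-2390441.065 m, Z=-5802420.076 m

start: φ=-65.885617°, λ=-66.090868°, h=3453.407 m
→ ECEF (a=6378137.000, f=1/298.257223563): X=1059646.6955, Y=-2390200.1102, Z=-5801900.2582
→ Helmert 7p (PV): X=1059317.5482, Y=-2389886.7596, Z=-5801954.7514
→ Helmert 7p (PV): X=1059439.5202, Y=-2390441.0649, Z=-5802420.0761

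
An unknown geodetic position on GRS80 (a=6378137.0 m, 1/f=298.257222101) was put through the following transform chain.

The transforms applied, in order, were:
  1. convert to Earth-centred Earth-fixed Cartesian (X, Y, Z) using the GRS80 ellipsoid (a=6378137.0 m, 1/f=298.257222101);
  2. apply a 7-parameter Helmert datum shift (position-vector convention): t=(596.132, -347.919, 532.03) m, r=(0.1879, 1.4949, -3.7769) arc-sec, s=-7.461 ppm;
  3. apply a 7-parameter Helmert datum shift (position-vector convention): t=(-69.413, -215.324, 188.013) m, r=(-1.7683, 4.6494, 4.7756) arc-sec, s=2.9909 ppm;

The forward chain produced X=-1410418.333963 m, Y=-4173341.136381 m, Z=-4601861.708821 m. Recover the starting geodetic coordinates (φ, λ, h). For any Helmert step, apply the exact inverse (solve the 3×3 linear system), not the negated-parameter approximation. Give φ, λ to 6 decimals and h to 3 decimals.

start: X=-1410418.3340, Y=-4173341.1364, Z=-4601861.7088 m
→ Helmert⁻¹: X=-1410337.5845, Y=-4173041.2242, Z=-4602103.5232
→ Helmert⁻¹: X=-1410834.4788, Y=-4172754.4644, Z=-4602676.3175
→ geod (Bowring, a=6378137.000): φ=-46.45051300°, λ=-108.68071800°, h=3841.5590 m

φ=-46.450513°, λ=-108.680718°, h=3841.559 m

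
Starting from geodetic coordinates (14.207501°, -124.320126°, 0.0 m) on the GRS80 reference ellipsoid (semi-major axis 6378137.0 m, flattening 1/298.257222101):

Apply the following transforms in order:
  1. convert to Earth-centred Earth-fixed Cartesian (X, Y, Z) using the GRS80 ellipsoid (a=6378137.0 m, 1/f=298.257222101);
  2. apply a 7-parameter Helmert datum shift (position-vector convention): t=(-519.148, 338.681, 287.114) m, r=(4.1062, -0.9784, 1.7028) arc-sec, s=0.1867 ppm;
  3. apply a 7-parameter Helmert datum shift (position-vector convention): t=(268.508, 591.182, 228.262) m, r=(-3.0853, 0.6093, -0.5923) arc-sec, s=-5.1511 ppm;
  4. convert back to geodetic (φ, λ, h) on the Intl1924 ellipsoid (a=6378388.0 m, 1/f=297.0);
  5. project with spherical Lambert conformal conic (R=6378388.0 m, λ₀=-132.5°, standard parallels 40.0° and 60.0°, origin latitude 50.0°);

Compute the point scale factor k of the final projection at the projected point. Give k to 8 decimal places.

1.17236646

start: φ=14.207501°, λ=-124.320126°, h=0.000 m
→ ECEF (a=6378137.000, f=1/298.257222101): X=-3486807.0326, Y=-5107613.0754, Z=1555247.7346
→ Helmert 7p (PV): X=-3487292.0433, Y=-5107335.0940, Z=1555416.9202
→ Helmert 7p (PV): X=-3487015.6432, Y=-5106684.3239, Z=1555723.8663
→ geod (Bowring, a=6378388.000): φ=14.21350576°, λ=-124.32657434°, h=-758.1555 m
→ into lcc (λ₀=-132.5°): φ=14.21350576°, λ−λ₀=8.17342566°
scale k = 1.17236646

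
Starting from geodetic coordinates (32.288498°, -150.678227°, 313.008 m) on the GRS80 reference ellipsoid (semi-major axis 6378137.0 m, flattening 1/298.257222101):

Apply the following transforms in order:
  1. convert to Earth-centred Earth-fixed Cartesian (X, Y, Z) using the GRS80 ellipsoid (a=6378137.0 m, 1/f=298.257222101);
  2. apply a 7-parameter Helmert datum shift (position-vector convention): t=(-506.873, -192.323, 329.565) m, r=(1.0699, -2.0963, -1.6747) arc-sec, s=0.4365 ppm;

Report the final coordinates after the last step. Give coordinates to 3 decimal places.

start: φ=32.288498°, λ=-150.678227°, h=313.008 m
→ ECEF (a=6378137.000, f=1/298.257222101): X=-4705816.9409, Y=-2643133.2193, Z=3387686.0471
→ Helmert 7p (PV): X=-4706381.7576, Y=-2643306.0607, Z=3387955.5549

X=-4706381.758 m, Y=-2643306.061 m, Z=3387955.555 m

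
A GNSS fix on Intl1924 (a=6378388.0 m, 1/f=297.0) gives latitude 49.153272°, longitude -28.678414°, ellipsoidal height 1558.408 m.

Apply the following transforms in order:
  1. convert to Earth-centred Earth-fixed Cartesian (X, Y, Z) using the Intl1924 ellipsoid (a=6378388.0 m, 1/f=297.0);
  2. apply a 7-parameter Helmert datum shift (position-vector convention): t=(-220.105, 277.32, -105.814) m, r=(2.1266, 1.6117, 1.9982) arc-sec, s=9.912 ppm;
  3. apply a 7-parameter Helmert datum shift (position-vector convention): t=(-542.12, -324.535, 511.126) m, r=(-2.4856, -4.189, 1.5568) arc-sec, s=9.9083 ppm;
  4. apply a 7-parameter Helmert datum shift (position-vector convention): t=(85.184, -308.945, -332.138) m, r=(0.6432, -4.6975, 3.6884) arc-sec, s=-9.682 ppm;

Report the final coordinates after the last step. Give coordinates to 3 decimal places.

start: φ=49.153272°, λ=-28.678414°, h=1558.408 m
→ ECEF (a=6378388.000, f=1/297.0): X=3667905.3473, Y=-2006323.8195, Z=4802994.5194
→ Helmert 7p (PV): X=3667778.5649, Y=-2006080.3724, Z=4802886.9669
→ Helmert 7p (PV): X=3667190.3855, Y=-2006339.2232, Z=4803544.3449
→ Helmert 7p (PV): X=3667166.5450, Y=-2006578.1461, Z=4803242.9589

X=3667166.545 m, Y=-2006578.146 m, Z=4803242.959 m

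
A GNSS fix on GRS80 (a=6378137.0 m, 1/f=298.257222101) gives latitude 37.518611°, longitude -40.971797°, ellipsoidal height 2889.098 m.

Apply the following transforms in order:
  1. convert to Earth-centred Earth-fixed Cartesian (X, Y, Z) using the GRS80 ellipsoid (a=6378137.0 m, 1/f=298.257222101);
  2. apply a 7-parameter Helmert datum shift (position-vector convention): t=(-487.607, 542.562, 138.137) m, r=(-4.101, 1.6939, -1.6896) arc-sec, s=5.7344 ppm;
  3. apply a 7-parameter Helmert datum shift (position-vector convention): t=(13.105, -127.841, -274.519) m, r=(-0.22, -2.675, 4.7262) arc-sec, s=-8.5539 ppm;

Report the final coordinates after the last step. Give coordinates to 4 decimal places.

X=3825625.6368 m, Y=-3322094.5135 m, Z=3864902.6641 m

start: φ=37.518611°, λ=-40.971797°, h=2889.098 m
→ ECEF (a=6378137.000, f=1/298.257222101): X=3826080.4063, Y=-3322655.8803, Z=3864962.1475
→ Helmert 7p (PV): X=3825619.2625, Y=-3322086.8685, Z=3865157.0889
→ Helmert 7p (PV): X=3825625.6368, Y=-3322094.5135, Z=3864902.6641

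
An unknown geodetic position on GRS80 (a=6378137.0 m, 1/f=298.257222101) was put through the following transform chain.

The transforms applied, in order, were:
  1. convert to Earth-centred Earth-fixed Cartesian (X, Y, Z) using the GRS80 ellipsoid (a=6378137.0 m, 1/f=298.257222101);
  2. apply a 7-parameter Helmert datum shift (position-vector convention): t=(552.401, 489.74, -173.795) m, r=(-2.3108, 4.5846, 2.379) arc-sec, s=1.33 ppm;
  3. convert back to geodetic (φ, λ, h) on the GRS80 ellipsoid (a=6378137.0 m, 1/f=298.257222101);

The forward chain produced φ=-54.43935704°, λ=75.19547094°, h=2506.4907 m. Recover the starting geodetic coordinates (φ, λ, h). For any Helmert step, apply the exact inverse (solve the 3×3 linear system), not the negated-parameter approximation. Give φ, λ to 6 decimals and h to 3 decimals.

start: φ=-54.439357°, λ=75.195471°, h=2506.491 m
→ ECEF (a=6378137.000, f=1/298.257222101): X=950286.5892, Y=3595539.5464, Z=-5167376.1886
→ Helmert⁻¹: X=949889.2385, Y=3595091.9571, Z=-5167134.1322
→ geod (Bowring, a=6378137.000): φ=-54.44199600°, λ=75.19962800°, h=1998.8820 m

φ=-54.441996°, λ=75.199628°, h=1998.882 m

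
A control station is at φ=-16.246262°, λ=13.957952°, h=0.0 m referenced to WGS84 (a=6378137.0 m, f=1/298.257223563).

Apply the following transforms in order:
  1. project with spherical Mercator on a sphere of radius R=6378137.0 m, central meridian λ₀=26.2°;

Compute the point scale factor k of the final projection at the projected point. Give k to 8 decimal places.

1.04159277

start: φ=-16.246262°, λ=13.957952°, h=0.000 m
→ into merc (λ₀=26.2°): φ=-16.24626200°, λ−λ₀=-12.24204800°
scale k = 1.04159277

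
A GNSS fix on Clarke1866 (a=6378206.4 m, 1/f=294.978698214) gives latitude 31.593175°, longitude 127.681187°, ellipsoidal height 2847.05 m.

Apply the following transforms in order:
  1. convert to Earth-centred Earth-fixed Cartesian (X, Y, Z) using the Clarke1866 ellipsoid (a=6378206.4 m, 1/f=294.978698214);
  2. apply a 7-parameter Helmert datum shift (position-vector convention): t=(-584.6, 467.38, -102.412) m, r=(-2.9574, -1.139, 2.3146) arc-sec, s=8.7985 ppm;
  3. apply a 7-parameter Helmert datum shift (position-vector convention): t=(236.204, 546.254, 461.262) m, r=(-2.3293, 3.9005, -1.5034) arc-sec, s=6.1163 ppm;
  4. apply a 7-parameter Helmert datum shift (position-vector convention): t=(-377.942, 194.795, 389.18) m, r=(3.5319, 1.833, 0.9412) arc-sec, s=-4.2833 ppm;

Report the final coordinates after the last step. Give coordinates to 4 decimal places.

start: φ=31.593175°, λ=127.681187°, h=2847.050 m
→ ECEF (a=6378206.400, f=1/294.978698214): X=-3325517.7694, Y=4305638.3173, Z=3323404.5425
→ Helmert 7p (PV): X=-3326198.2972, Y=4306153.9138, Z=3323251.2734
→ Helmert 7p (PV): X=-3325888.2073, Y=4306788.2783, Z=3323747.1321
→ Helmert 7p (PV): X=-3326242.0188, Y=4306892.5371, Z=3324225.3767

X=-3326242.0188 m, Y=4306892.5371 m, Z=3324225.3767 m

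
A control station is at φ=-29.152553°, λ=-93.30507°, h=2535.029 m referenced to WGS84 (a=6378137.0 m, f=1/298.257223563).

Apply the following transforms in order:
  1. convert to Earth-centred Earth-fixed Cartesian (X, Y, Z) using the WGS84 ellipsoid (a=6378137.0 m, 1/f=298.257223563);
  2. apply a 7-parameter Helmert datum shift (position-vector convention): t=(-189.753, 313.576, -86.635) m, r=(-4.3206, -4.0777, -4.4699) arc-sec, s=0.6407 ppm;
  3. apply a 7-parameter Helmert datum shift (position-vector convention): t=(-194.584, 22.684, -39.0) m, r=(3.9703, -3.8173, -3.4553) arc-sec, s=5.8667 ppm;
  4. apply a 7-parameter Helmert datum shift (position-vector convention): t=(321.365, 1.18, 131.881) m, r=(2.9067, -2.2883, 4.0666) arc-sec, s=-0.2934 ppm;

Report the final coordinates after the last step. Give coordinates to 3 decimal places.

start: φ=-29.152553°, λ=-93.305070°, h=2535.029 m
→ ECEF (a=6378137.000, f=1/298.257223563): X=-321517.7457, Y=-5567559.1720, Z=-3089913.7009
→ Helmert 7p (PV): X=-321767.2723, Y=-5567306.9197, Z=-3089892.0488
→ Helmert 7p (PV): X=-321999.8225, Y=-5567252.0309, Z=-3090062.2944
→ Helmert 7p (PV): X=-321534.3211, Y=-5567212.0204, Z=-3090011.5332

X=-321534.321 m, Y=-5567212.020 m, Z=-3090011.533 m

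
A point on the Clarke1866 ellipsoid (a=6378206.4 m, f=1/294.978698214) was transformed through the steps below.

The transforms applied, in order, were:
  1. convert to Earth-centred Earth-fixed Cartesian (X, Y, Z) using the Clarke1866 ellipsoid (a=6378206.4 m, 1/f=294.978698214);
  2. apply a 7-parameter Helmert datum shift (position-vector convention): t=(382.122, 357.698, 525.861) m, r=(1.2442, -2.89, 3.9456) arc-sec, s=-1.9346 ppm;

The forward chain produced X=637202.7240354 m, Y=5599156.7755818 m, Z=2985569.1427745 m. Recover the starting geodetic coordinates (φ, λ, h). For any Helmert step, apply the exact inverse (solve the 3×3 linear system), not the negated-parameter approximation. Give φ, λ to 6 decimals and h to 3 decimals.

φ=28.072807°, λ=83.509433°, h=3284.207 m

start: X=637202.7240, Y=5599156.7756, Z=2985569.1428 m
→ Helmert⁻¹: X=636970.7560, Y=5598815.7303, Z=2985006.3596
→ geod (Bowring, a=6378206.400): φ=28.07280700°, λ=83.50943300°, h=3284.2070 m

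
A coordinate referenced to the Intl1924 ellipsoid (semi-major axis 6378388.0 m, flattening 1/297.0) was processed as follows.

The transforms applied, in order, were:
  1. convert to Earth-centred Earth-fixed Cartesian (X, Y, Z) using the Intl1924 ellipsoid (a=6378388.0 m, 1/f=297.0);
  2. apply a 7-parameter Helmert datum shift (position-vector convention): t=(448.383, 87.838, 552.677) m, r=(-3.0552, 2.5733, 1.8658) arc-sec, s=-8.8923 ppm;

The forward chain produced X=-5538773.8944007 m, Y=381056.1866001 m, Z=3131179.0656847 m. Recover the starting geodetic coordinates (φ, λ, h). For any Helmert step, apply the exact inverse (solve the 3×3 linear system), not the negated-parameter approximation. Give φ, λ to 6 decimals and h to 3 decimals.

start: X=-5538773.8944, Y=381056.1866, Z=3131179.0657 m
→ Helmert⁻¹: X=-5539307.1444, Y=380975.4726, Z=3130590.7636
→ geod (Bowring, a=6378388.000): φ=29.58110000°, λ=176.06557900°, h=952.6110 m

φ=29.581100°, λ=176.065579°, h=952.611 m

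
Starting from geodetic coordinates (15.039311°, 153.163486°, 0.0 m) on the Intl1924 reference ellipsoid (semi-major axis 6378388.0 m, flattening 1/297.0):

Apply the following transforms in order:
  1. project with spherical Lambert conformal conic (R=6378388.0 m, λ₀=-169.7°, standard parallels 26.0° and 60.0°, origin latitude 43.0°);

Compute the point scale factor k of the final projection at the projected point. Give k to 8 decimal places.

start: φ=15.039311°, λ=153.163486°, h=0.000 m
→ into lcc (λ₀=-169.7°): φ=15.03931100°, λ−λ₀=-37.13651400°
scale k = 1.07239678

1.07239678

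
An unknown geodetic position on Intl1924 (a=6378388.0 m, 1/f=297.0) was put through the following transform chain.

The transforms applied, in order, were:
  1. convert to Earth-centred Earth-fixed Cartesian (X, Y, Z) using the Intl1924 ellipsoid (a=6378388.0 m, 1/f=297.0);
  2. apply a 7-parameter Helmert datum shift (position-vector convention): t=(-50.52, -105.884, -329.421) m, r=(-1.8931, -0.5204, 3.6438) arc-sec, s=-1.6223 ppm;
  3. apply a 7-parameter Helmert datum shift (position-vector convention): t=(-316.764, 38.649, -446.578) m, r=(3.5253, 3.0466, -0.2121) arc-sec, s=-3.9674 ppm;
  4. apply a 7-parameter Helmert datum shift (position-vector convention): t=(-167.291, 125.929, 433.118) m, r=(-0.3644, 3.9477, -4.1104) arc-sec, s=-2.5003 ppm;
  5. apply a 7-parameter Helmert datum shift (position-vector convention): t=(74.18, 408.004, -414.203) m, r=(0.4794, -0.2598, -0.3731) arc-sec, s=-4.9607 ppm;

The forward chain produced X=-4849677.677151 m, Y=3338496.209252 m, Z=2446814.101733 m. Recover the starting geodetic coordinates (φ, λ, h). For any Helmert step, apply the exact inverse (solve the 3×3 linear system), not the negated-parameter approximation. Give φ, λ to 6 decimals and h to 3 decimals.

start: X=-4849677.6772, Y=3338496.2093, Z=2446814.1017 m
→ Helmert⁻¹: X=-4849778.8711, Y=3338101.6800, Z=2447238.7949
→ Helmert⁻¹: X=-4849737.0501, Y=3337883.1299, Z=2446724.8725
→ Helmert⁻¹: X=-4849479.1018, Y=3337894.5598, Z=2447052.4826
→ Helmert⁻¹: X=-4849371.3052, Y=3338069.0637, Z=2447428.7456
→ geod (Bowring, a=6378388.000): φ=22.71096300°, λ=145.45838500°, h=448.2920 m

φ=22.710963°, λ=145.458385°, h=448.292 m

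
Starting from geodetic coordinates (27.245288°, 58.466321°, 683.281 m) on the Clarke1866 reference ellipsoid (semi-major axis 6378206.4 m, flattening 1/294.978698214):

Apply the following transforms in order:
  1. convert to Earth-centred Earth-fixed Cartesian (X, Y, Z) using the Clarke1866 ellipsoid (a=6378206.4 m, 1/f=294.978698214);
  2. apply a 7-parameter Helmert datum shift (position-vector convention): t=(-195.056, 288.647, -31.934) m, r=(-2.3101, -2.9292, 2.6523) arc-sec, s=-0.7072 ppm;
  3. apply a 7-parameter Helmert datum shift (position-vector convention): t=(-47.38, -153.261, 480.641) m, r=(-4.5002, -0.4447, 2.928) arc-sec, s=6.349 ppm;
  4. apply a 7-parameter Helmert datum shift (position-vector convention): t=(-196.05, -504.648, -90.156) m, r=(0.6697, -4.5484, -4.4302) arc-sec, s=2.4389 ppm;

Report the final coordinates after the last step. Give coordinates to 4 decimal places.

start: φ=27.245288°, λ=58.466321°, h=683.281 m
→ ECEF (a=6378206.400, f=1/294.978698214): X=2968132.3157, Y=4837167.1331, Z=2902555.9466
→ Helmert 7p (PV): X=2967831.7413, Y=4837523.0333, Z=2902509.9361
→ Helmert 7p (PV): X=2967728.2756, Y=4837505.9415, Z=2902909.8600
→ Helmert 7p (PV): X=2967579.3518, Y=4836939.9249, Z=2902907.9327

X=2967579.3518 m, Y=4836939.9249 m, Z=2902907.9327 m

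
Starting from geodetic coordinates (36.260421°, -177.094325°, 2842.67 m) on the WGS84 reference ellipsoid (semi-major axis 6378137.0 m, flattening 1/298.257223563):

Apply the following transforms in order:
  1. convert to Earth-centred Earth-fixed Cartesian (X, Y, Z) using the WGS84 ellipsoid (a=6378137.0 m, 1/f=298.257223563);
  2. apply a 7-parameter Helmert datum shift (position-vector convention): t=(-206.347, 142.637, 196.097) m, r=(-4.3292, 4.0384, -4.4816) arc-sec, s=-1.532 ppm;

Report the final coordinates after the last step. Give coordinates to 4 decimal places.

start: φ=36.260421°, λ=-177.094325°, h=2842.670 m
→ ECEF (a=6378137.000, f=1/298.257223563): X=-5144630.0594, Y=-261126.5886, Z=3753212.2177
→ Helmert 7p (PV): X=-5144760.7154, Y=-260792.9978, Z=3753508.7706

X=-5144760.7154 m, Y=-260792.9978 m, Z=3753508.7706 m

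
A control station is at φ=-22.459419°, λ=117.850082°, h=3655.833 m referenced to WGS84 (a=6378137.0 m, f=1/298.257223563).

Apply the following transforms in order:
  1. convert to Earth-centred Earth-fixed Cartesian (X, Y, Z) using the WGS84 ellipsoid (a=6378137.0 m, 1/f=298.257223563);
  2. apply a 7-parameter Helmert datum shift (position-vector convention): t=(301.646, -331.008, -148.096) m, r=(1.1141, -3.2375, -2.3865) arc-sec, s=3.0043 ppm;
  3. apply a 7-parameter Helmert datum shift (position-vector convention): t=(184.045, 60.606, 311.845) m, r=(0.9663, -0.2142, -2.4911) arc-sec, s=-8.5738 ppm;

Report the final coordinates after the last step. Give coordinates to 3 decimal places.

X=-2755865.624 m, Y=5216956.761 m, Z=-2422717.529 m

start: φ=-22.459419°, λ=117.850082°, h=3655.833 m
→ ECEF (a=6378137.000, f=1/298.257223563): X=-2756530.5779, Y=5217166.5994, Z=-2422901.2649
→ Helmert 7p (PV): X=-2756138.8205, Y=5216896.2456, Z=-2423071.7266
→ Helmert 7p (PV): X=-2755865.6238, Y=5216956.7605, Z=-2422717.5291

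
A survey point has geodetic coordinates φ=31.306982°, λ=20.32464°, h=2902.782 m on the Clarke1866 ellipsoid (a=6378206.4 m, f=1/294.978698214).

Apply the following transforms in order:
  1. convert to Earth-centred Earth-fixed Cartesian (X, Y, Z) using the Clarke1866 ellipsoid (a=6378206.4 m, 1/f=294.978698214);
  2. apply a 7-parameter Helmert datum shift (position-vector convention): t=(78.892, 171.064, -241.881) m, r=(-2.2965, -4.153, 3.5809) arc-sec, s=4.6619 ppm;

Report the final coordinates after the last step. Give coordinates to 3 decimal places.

start: φ=31.306982°, λ=20.324640°, h=2902.782 m
→ ECEF (a=6378206.400, f=1/294.978698214): X=5117224.3065, Y=1895420.9308, Z=3296351.6468
→ Helmert 7p (PV): X=5117227.7784, Y=1895726.3709, Z=3296207.0621

X=5117227.778 m, Y=1895726.371 m, Z=3296207.062 m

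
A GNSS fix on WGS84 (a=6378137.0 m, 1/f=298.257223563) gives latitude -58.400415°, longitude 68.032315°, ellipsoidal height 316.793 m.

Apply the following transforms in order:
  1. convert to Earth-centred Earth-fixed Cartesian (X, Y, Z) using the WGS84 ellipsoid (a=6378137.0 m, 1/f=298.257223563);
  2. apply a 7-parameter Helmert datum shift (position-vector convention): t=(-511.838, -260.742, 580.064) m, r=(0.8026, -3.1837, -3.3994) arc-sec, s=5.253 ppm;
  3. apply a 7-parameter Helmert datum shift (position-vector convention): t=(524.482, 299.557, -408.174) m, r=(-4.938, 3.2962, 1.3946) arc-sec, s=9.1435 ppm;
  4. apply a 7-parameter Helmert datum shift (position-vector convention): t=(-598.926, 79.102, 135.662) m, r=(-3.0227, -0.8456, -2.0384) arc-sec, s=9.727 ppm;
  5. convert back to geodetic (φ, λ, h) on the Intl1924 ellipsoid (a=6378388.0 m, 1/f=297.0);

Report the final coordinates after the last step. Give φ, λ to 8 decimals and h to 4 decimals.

start: φ=-58.400415°, λ=68.032315°, h=316.793 m
→ ECEF (a=6378137.000, f=1/298.257223563): X=1253301.7496, Y=3107074.8927, Z=-5409508.8982
→ Helmert 7p (PV): X=1252931.1987, Y=3106830.8658, Z=-5408925.8155
→ Helmert 7p (PV): X=1253359.6930, Y=3107037.8102, Z=-5409477.8470
→ Helmert 7p (PV): X=1252825.8407, Y=3107055.4742, Z=-5409435.1972
→ geod (Bowring, a=6378388.000): φ=-58.40230035°, λ=68.03973907°, h=-33.4609 m

φ=-58.40230035°, λ=68.03973907°, h=-33.4609 m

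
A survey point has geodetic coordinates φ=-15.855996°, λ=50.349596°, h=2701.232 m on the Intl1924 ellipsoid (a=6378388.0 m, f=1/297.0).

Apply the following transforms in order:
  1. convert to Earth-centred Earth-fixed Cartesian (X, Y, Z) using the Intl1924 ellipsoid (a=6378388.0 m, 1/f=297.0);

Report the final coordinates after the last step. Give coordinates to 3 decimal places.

X=3917840.350 m, Y=4727381.790 m, Z=-1732163.299 m

start: φ=-15.855996°, λ=50.349596°, h=2701.232 m
→ ECEF (a=6378388.000, f=1/297.0): X=3917840.3505, Y=4727381.7898, Z=-1732163.2989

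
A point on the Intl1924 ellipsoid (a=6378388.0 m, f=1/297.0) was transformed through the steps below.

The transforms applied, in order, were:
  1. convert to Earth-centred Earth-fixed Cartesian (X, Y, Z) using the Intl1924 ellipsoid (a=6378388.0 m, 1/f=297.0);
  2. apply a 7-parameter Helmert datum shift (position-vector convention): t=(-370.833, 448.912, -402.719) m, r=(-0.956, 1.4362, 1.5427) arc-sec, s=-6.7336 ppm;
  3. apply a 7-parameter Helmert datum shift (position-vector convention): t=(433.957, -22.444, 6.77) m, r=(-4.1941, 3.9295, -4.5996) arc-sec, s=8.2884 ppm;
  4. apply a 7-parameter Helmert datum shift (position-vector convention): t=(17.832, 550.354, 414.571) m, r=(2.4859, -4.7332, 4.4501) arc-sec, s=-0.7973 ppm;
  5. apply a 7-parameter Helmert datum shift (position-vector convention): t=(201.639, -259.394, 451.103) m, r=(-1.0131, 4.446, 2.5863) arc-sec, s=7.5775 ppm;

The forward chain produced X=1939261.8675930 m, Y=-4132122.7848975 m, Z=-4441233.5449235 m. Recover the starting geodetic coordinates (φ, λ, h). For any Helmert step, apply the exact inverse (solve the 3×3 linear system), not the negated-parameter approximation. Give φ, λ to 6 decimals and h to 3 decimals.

start: X=1939261.8676, Y=-4132122.7849, Z=-4441233.5449 m
→ Helmert⁻¹: X=1939089.4660, Y=-4131834.5800, Z=-4441629.4887
→ Helmert⁻¹: X=1938882.0905, Y=-4132483.5949, Z=-4442042.2886
→ Helmert⁻¹: X=1938608.8396, Y=-4132293.3468, Z=-4442059.3338
→ Helmert⁻¹: X=1938992.7462, Y=-4132764.0029, Z=-4441692.1769
→ geod (Bowring, a=6378388.000): φ=-44.40863100°, λ=-64.86516800°, h=1389.2720 m

φ=-44.408631°, λ=-64.865168°, h=1389.272 m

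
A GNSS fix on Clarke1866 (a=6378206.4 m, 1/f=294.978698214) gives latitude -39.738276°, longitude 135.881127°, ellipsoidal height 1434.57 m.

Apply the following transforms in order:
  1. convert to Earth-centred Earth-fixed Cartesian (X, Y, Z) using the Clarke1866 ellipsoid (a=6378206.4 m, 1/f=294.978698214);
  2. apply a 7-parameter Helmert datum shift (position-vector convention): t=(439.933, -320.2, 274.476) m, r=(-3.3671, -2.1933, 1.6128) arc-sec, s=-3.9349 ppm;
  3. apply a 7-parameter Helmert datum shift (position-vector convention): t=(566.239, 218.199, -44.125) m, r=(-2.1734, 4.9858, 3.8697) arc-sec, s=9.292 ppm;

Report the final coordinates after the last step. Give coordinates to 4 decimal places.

start: φ=-39.738276°, λ=135.881127°, h=1434.570 m
→ ECEF (a=6378206.400, f=1/294.978698214): X=-3526717.4559, Y=3419880.3123, Z=-4056401.5773
→ Helmert 7p (PV): X=-3526247.2526, Y=3419452.8627, Z=-4056204.4672
→ Helmert 7p (PV): X=-3525875.9787, Y=3419593.9390, Z=-4056237.0766

X=-3525875.9787 m, Y=3419593.9390 m, Z=-4056237.0766 m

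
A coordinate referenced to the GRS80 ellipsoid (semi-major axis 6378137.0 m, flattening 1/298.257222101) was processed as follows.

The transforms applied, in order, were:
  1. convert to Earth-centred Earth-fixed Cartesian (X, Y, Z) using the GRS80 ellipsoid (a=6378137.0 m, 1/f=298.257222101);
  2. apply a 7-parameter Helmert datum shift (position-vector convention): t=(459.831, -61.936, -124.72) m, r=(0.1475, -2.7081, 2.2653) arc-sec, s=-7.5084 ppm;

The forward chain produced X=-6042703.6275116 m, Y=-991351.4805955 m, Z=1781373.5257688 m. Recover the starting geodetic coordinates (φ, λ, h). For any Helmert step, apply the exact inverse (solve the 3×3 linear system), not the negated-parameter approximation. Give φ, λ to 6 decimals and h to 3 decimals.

start: X=-6042703.6275, Y=-991351.4806, Z=1781373.5258 m
→ Helmert⁻¹: X=-6043196.3286, Y=-991229.3443, Z=1781591.6735
→ geod (Bowring, a=6378137.000): φ=16.32437100°, λ=-170.68506100°, h=1378.1340 m

φ=16.324371°, λ=-170.685061°, h=1378.134 m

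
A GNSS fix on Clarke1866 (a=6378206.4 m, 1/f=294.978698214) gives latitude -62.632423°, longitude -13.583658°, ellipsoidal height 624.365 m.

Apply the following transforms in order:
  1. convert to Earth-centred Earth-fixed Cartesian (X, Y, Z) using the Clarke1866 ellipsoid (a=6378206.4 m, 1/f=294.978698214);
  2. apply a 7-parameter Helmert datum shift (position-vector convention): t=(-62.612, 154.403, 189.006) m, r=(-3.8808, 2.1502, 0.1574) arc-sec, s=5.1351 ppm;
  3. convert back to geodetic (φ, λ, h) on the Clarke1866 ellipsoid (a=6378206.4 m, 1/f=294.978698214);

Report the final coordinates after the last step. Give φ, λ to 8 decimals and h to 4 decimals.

φ=-62.63274264°, λ=-13.58325591°, h=444.6350 m

start: φ=-62.632423°, λ=-13.583658°, h=624.365 m
→ ECEF (a=6378206.400, f=1/294.978698214): X=2857945.9769, Y=-690547.1002, Z=-5641621.4449
→ Helmert 7p (PV): X=2857839.7565, Y=-690500.2080, Z=-5641478.2094
→ geod (Bowring, a=6378206.400): φ=-62.63274264°, λ=-13.58325591°, h=444.6350 m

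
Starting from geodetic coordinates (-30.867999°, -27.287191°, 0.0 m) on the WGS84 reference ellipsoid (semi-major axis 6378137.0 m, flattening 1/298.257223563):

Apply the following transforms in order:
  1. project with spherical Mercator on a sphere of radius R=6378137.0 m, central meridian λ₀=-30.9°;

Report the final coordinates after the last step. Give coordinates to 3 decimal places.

start: φ=-30.867999°, λ=-27.287191°, h=0.000 m
→ merc (R=6378137.0, λ₀=-30.9°): E=402176.0582, N=-3615618.1401

E=402176.058 m, N=-3615618.140 m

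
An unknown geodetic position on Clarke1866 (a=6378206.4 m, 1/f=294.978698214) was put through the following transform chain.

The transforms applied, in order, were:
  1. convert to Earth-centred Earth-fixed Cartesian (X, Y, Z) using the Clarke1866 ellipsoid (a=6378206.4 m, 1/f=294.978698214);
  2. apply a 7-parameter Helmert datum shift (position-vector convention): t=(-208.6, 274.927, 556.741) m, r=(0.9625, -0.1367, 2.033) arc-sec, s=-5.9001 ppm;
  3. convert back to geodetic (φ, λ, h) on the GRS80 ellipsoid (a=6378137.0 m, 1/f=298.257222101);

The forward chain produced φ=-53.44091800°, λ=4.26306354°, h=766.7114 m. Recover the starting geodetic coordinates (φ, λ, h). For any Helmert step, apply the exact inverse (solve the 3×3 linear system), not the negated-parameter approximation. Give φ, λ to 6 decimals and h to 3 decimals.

start: φ=-53.440918°, λ=4.263064°, h=766.711 m
→ ECEF (a=6378137.000, f=1/298.257222101): X=3797298.8993, Y=283058.6403, Z=-5100539.3088
→ Helmert⁻¹: X=3797529.3110, Y=282724.1488, Z=-5101129.9830
→ geod (Bowring, a=6378206.400): φ=-53.44464700°, λ=4.25778700°, h=1447.1620 m

φ=-53.444647°, λ=4.257787°, h=1447.162 m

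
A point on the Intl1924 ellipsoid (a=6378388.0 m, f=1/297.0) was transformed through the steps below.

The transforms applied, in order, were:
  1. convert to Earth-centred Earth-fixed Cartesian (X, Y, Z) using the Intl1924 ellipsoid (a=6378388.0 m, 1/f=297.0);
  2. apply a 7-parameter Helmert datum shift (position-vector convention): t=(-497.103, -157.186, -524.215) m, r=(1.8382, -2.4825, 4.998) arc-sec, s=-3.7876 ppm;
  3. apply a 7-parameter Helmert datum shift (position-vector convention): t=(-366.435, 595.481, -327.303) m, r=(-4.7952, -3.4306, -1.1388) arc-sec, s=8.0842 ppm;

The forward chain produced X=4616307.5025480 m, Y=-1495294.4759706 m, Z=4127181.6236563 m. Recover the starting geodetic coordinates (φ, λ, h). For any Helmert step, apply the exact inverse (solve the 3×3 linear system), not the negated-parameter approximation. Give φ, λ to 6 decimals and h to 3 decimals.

φ=40.571607°, λ=-17.951040°, h=2135.438 m

start: X=4616307.5025, Y=-1495294.4760, Z=4127181.6237 m
→ Helmert⁻¹: X=4616713.5213, Y=-1495948.3269, Z=4127363.9966
→ Helmert⁻¹: X=4617241.5470, Y=-1495871.8999, Z=4127861.6066
→ geod (Bowring, a=6378388.000): φ=40.57160700°, λ=-17.95104000°, h=2135.4380 m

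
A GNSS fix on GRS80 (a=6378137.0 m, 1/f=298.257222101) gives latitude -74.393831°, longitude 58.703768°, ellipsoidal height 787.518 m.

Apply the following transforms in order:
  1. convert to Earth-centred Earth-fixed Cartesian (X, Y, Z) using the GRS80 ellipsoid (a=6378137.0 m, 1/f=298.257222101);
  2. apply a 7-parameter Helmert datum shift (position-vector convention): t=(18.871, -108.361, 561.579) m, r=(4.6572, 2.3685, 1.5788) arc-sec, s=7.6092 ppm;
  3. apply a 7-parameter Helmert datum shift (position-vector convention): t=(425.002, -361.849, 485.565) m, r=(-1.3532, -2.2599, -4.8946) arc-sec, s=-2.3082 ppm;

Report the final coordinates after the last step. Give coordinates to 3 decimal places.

X=894689.826 m, Y=1470574.019 m, Z=-6120629.895 m

start: φ=-74.393831°, λ=58.703768°, h=787.518 m
→ ECEF (a=6378137.000, f=1/298.257222101): X=894220.7947, Y=1470952.7426, Z=-6121667.6773
→ Helmert 7p (PV): X=894164.9164, Y=1471000.6396, Z=-6121129.7350
→ Helmert 7p (PV): X=894689.8256, Y=1470574.0195, Z=-6120629.8950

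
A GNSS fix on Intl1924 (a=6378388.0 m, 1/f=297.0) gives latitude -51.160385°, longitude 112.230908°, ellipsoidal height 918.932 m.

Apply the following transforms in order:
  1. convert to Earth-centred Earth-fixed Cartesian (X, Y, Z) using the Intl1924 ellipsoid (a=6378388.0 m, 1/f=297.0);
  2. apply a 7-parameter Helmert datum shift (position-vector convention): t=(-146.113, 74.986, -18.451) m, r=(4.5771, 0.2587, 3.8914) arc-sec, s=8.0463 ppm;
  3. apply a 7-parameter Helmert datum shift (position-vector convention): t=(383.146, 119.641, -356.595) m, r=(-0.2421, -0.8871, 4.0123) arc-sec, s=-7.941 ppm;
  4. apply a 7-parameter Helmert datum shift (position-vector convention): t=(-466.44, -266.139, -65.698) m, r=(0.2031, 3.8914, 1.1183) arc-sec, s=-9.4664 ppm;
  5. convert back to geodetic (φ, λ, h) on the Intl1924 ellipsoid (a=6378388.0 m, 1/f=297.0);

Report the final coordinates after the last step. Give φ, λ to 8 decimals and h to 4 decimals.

φ=-51.16121884°, λ=112.23728244°, h=1215.0132 m

start: φ=-51.160385°, λ=112.230908°, h=918.932 m
→ ECEF (a=6378388.000, f=1/297.0): X=-1516734.4458, Y=3710920.7413, Z=-4945566.1611
→ Helmert 7p (PV): X=-1516968.9767, Y=3711106.7165, Z=-4945540.1558
→ Helmert 7p (PV): X=-1516624.7035, Y=3711161.5747, Z=-4945868.3582
→ Helmert 7p (PV): X=-1517190.2151, Y=3710856.9518, Z=-4945854.9700
→ geod (Bowring, a=6378388.000): φ=-51.16121884°, λ=112.23728244°, h=1215.0132 m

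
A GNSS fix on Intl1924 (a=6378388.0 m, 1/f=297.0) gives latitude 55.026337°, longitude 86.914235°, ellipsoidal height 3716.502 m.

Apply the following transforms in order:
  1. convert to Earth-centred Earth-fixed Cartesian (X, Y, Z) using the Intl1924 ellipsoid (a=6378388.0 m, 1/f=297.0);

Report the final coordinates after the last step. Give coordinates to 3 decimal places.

start: φ=55.026337°, λ=86.914235°, h=3716.502 m
→ ECEF (a=6378388.000, f=1/297.0): X=197370.4095, Y=3661184.7415, Z=5206216.2245

X=197370.410 m, Y=3661184.742 m, Z=5206216.225 m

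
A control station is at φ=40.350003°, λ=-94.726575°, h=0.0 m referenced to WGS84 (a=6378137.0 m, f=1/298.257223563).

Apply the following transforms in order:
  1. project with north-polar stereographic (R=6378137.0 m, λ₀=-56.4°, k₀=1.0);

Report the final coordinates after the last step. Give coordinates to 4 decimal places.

E=-3659452.0627 m, N=-4629253.9119 m

start: φ=40.350003°, λ=-94.726575°, h=0.000 m
→ stereo (R=6378137.0, λ₀=-56.4°): E=-3659452.0627, N=-4629253.9119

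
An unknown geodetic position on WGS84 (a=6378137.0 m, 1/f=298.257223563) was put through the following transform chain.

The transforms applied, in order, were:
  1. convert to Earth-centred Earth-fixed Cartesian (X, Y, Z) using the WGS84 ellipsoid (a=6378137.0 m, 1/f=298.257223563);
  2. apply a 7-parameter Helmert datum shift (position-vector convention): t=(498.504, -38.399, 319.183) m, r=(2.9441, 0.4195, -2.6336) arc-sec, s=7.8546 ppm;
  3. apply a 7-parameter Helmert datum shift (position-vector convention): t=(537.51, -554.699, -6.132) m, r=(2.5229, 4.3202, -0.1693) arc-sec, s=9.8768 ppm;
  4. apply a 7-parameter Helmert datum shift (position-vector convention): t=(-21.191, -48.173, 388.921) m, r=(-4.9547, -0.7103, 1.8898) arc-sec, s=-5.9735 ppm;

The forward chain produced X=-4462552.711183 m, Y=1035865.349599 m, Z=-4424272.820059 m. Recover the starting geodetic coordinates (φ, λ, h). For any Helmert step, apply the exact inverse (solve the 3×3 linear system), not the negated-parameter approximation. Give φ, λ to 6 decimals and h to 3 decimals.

start: X=-4462552.7112, Y=1035865.3496, Z=-4424272.8201 m
→ Helmert⁻¹: X=-4462563.9217, Y=1036066.8815, Z=-4424647.9171
→ Helmert⁻¹: X=-4462965.5267, Y=1036553.5587, Z=-4424704.2391
→ Helmert⁻¹: X=-4463433.2063, Y=1036463.6665, Z=-4425012.5372
→ geod (Bowring, a=6378137.000): φ=-44.19252100°, λ=166.92691200°, h=2234.9860 m

φ=-44.192521°, λ=166.926912°, h=2234.986 m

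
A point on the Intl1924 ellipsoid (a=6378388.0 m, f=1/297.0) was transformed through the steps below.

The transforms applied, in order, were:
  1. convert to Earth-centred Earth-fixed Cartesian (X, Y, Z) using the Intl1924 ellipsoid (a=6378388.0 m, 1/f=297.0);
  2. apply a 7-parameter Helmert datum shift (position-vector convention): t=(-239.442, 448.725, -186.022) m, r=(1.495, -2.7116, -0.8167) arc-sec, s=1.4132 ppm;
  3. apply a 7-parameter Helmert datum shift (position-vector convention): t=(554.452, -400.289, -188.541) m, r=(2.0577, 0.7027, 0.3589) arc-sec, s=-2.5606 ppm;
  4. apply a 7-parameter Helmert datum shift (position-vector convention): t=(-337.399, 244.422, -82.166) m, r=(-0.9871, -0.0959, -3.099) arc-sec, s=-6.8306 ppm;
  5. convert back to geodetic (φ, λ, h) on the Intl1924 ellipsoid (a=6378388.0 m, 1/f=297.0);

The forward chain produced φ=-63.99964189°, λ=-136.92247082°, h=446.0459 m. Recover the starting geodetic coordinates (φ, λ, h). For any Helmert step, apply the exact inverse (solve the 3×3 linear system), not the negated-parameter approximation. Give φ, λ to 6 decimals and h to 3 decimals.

φ=-63.995454°, λ=-136.916553°, h=166.554 m

start: φ=-63.999642°, λ=-136.922471°, h=446.046 m
→ ECEF (a=6378388.000, f=1/297.0): X=-2048094.3066, Y=-1915066.6743, Z=-5710226.0093
→ Helmert⁻¹: X=-2047744.7733, Y=-1915327.6186, Z=-5710191.0612
→ Helmert⁻¹: X=-2048288.3495, Y=-1914985.6320, Z=-5710005.0154
→ Helmert⁻¹: X=-2048113.4908, Y=-1915481.1438, Z=-5709770.1160
→ geod (Bowring, a=6378388.000): φ=-63.99545400°, λ=-136.91655300°, h=166.5540 m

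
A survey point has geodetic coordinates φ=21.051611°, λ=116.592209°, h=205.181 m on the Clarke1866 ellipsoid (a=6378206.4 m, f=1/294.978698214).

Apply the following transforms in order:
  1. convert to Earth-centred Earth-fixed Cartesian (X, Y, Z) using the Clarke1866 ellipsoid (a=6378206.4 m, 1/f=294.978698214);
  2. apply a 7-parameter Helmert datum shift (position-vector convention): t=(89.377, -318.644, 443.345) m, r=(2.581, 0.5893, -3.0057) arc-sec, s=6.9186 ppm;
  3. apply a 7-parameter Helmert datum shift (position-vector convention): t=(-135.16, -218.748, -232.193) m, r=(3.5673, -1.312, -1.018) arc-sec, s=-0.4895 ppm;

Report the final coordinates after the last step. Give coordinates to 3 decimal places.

X=-2665782.534 m, Y=5324800.092 m, Z=2277043.117 m

start: φ=21.051611°, λ=116.592209°, h=205.181 m
→ ECEF (a=6378206.400, f=1/294.978698214): X=-2665815.5141, Y=5325319.1162, Z=2276667.9354
→ Helmert 7p (PV): X=-2665660.4750, Y=5325047.6743, Z=2277201.2844
→ Helmert 7p (PV): X=-2665782.5336, Y=5324800.0922, Z=2277043.1165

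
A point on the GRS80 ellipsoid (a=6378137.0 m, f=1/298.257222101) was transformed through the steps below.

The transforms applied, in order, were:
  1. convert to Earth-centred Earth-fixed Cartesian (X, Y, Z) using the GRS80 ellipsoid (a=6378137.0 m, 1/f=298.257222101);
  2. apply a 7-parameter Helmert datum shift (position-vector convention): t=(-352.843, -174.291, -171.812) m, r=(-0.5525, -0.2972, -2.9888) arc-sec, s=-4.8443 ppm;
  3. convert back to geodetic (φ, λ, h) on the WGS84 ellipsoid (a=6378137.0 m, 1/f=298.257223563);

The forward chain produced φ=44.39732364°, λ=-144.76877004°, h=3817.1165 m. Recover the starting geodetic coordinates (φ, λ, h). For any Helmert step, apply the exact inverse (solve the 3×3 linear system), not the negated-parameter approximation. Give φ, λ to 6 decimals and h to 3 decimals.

φ=44.400852°, λ=-144.767004°, h=3690.421 m

start: φ=44.397324°, λ=-144.768770°, h=3817.116 m
→ ECEF (a=6378137.000, f=1/298.257223563): X=-3730812.6894, Y=-2634845.4853, Z=4442413.7666
→ Helmert⁻¹: X=-3730433.3389, Y=-2634749.9118, Z=4442605.4175
→ geod (Bowring, a=6378137.000): φ=44.40085200°, λ=-144.76700400°, h=3690.4210 m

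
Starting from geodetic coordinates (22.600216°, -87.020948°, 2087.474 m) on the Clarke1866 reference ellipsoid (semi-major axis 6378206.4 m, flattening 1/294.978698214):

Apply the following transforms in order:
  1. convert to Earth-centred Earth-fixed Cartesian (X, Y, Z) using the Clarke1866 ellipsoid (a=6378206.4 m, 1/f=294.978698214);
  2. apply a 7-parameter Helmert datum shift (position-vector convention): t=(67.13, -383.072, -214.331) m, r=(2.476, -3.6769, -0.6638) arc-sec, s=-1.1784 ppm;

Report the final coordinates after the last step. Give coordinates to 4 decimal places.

X=306283.5659 m, Y=-5885730.7816 m, Z=2436283.7402 m

start: φ=22.600216°, λ=-87.020948°, h=2087.474 m
→ ECEF (a=6378206.400, f=1/294.978698214): X=306279.1713, Y=-5885324.4107, Z=2436566.1300
→ Helmert 7p (PV): X=306283.5659, Y=-5885730.7816, Z=2436283.7402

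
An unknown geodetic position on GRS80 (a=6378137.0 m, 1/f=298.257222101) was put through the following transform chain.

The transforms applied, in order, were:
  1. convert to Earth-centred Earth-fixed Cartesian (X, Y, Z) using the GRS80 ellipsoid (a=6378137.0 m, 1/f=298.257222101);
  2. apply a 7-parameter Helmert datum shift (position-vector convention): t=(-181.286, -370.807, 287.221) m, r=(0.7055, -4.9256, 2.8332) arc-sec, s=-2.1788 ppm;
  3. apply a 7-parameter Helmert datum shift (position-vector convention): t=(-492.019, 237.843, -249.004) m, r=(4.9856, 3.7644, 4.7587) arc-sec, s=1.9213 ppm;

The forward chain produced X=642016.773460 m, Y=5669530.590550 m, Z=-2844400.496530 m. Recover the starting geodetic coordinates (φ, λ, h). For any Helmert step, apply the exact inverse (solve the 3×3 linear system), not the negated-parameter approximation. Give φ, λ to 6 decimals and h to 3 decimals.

φ=-26.651885°, λ=83.530751°, h=1792.999 m

start: X=642016.7735, Y=5669530.5905, Z=-2844400.4965 m
→ Helmert⁻¹: X=642690.2600, Y=5669198.2792, Z=-2844271.3282
→ Helmert⁻¹: X=642882.8933, Y=5669562.8791, Z=-2844599.4909
→ geod (Bowring, a=6378137.000): φ=-26.65188500°, λ=83.53075100°, h=1792.9990 m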